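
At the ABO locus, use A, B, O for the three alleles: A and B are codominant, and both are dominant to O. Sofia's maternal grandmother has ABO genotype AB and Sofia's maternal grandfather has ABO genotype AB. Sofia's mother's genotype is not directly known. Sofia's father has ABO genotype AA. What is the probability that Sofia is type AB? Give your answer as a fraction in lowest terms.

Sofia's mother's ABO genotype from AB × AB: 1/4 AA, 1/2 AB, 1/4 BB.
Crossing each possibility with the father AA and summing P(type AB): 1/4·0 + 1/2·1/2 + 1/4·1 = 1/2.

1/2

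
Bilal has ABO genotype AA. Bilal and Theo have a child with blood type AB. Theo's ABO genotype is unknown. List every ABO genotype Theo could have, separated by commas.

AB, BB, BO

For each candidate genotype of Theo, check whether crossing it with AA can produce every observed child phenotype.
  AA → possible child types {A} ✗
  AB → possible child types {A, AB} ✓
  AO → possible child types {A} ✗
  BB → possible child types {AB} ✓
  BO → possible child types {A, AB} ✓
  OO → possible child types {A} ✗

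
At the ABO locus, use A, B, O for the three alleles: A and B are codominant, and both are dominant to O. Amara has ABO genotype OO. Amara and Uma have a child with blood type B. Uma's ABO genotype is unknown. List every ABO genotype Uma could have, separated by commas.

AB, BB, BO

For each candidate genotype of Uma, check whether crossing it with OO can produce every observed child phenotype.
  AA → possible child types {A} ✗
  AB → possible child types {A, B} ✓
  AO → possible child types {O, A} ✗
  BB → possible child types {B} ✓
  BO → possible child types {O, B} ✓
  OO → possible child types {O} ✗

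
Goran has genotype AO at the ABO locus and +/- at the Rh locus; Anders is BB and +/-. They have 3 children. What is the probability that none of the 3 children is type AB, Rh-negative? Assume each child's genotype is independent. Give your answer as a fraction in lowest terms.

343/512

ABO cross AO × BB → 1/2 B, 1/2 AB.
Rh cross +/- × +/- → 3/4 Rh+, 1/4 Rh-; so P(type AB, Rh-negative) = 1/2 × 1/4 = 1/8 per child.
P(not type AB, Rh-negative) = 7/8 for one child; (7/8)^3 = 343/512.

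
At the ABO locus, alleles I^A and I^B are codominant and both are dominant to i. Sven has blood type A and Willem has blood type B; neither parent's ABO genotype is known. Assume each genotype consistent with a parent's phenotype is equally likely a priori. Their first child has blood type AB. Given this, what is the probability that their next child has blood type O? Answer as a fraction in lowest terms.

1/36

Possible genotypes: Sven ∈ {I^A I^A, I^A i}; Willem ∈ {I^B I^B, I^B i}.
Weight each parental genotype pair by prior × P(type-AB child):
  I^A I^A × I^B I^B: posterior weight 4/9; P(next child type O) = 0.
  I^A I^A × I^B i: posterior weight 2/9; P(next child type O) = 0.
  I^A i × I^B I^B: posterior weight 2/9; P(next child type O) = 0.
  I^A i × I^B i: posterior weight 1/9; P(next child type O) = 1/4.
Weighted sum = 1/36.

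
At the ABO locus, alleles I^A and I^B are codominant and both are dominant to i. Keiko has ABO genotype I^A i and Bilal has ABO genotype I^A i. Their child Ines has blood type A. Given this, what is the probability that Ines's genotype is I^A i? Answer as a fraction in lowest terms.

Cross I^A i × I^A i → 1/4 I^A I^A, 1/2 I^A i, 1/4 i i.
Type-A genotypes among offspring: I^A I^A (1/4), I^A i (1/2); total 3/4.
P(I^A i | type A) = (1/2) / (3/4) = 2/3.

2/3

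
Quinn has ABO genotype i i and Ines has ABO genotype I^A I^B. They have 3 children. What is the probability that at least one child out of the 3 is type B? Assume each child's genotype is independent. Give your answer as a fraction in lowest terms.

ABO cross i i × I^A I^B → 1/2 A, 1/2 B.
So P(type B) = 1/2 per child.
P(none) = (1/2)^3 = 1/8; P(at least one) = 1 − 1/8 = 7/8.

7/8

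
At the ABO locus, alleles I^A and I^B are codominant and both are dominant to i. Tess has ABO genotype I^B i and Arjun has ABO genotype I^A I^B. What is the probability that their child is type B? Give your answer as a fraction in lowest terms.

ABO cross I^B i × I^A I^B → offspring phenotypes: 1/4 A, 1/2 B, 1/4 AB.
So P(type B) = 1/2.

1/2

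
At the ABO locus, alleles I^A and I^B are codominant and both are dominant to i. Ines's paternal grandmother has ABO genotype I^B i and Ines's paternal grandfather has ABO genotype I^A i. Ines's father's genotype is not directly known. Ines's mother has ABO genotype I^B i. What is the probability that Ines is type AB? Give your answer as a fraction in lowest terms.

Ines's father's ABO genotype from I^B i × I^A i: 1/4 I^A I^B, 1/4 I^A i, 1/4 I^B i, 1/4 i i.
Crossing each possibility with the mother I^B i and summing P(type AB): 1/4·1/4 + 1/4·1/4 + 1/4·0 + 1/4·0 = 1/8.

1/8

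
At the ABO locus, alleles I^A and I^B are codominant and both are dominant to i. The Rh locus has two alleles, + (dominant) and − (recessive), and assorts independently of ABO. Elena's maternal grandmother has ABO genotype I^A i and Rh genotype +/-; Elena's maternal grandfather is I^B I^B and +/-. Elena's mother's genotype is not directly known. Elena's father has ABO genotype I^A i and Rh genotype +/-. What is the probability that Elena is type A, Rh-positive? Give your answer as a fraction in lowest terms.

9/32

Elena's mother's ABO genotype from I^A i × I^B I^B: 1/2 I^A I^B, 1/2 I^B i.
Crossing each possibility with the father I^A i and summing P(type A): 1/2·1/2 + 1/2·1/4 = 3/8.
Similarly for Rh via the mother's Rh distribution: P(Rh+) = 3/4.
Independent loci: 3/8 × 3/4 = 9/32.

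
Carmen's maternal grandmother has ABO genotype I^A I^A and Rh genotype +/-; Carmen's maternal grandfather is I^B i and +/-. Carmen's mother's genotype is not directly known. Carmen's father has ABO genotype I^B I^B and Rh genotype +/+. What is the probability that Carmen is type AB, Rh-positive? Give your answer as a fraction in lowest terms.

1/2

Carmen's mother's ABO genotype from I^A I^A × I^B i: 1/2 I^A I^B, 1/2 I^A i.
Crossing each possibility with the father I^B I^B and summing P(type AB): 1/2·1/2 + 1/2·1/2 = 1/2.
Similarly for Rh via the mother's Rh distribution: P(Rh+) = 1.
Independent loci: 1/2 × 1 = 1/2.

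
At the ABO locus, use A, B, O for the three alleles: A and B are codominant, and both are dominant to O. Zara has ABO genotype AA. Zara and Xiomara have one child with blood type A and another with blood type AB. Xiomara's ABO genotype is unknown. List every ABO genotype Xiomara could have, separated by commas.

For each candidate genotype of Xiomara, check whether crossing it with AA can produce every observed child phenotype.
  AA → possible child types {A} ✗
  AB → possible child types {A, AB} ✓
  AO → possible child types {A} ✗
  BB → possible child types {AB} ✗
  BO → possible child types {A, AB} ✓
  OO → possible child types {A} ✗

AB, BO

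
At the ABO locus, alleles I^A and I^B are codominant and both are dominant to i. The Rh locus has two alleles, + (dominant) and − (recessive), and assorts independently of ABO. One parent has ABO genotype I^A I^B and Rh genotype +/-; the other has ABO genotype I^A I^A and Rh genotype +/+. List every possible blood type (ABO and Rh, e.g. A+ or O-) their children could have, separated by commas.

Gametes from I^A I^B × I^A I^A give offspring ABO genotypes I^A I^A, I^A I^B, i.e. phenotypes A, AB.
Rh cross +/- × +/+ → phenotypes Rh+.
Combining independently: A+, AB+.

A+, AB+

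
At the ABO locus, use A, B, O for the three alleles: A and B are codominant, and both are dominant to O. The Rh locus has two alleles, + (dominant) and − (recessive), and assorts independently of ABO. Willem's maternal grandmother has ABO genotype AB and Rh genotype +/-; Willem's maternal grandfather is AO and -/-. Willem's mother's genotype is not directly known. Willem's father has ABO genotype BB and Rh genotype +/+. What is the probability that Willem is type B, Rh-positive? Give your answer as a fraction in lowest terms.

1/2

Willem's mother's ABO genotype from AB × AO: 1/4 AA, 1/4 AB, 1/4 AO, 1/4 BO.
Crossing each possibility with the father BB and summing P(type B): 1/4·0 + 1/4·1/2 + 1/4·1/2 + 1/4·1 = 1/2.
Similarly for Rh via the mother's Rh distribution: P(Rh+) = 1.
Independent loci: 1/2 × 1 = 1/2.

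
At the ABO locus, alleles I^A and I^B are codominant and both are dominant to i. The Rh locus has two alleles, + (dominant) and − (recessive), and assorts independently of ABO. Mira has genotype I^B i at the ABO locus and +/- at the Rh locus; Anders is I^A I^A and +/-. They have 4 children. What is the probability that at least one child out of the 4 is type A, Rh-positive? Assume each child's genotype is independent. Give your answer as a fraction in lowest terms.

ABO cross I^B i × I^A I^A → 1/2 A, 1/2 AB.
Rh cross +/- × +/- → 3/4 Rh+, 1/4 Rh-; so P(type A, Rh-positive) = 1/2 × 3/4 = 3/8 per child.
P(none) = (5/8)^4 = 625/4096; P(at least one) = 1 − 625/4096 = 3471/4096.

3471/4096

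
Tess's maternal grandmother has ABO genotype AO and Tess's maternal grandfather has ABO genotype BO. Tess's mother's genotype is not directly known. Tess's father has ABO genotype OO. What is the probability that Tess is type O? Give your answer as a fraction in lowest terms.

Tess's mother's ABO genotype from AO × BO: 1/4 AB, 1/4 AO, 1/4 BO, 1/4 OO.
Crossing each possibility with the father OO and summing P(type O): 1/4·0 + 1/4·1/2 + 1/4·1/2 + 1/4·1 = 1/2.

1/2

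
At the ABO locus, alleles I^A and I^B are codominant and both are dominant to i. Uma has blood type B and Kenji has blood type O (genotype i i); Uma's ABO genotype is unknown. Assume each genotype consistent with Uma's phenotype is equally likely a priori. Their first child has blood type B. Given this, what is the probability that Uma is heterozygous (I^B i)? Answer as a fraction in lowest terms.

Possible genotypes: Uma ∈ {I^B I^B, I^B i}; Kenji ∈ {i i}.
Weight each parental genotype pair by prior × P(type-B child):
  I^B I^B × i i: posterior weight 2/3.
  I^B i × i i: posterior weight 1/3.
Sum the posterior weight over pairs where Uma is I^B i: 1/3.

1/3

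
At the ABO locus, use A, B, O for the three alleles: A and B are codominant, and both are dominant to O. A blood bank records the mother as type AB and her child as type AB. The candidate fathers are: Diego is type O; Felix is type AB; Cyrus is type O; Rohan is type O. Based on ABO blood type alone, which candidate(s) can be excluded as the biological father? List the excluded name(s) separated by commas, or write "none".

Diego, Cyrus, Rohan

A candidate is excluded only if no genotype consistent with his phenotype could produce a type AB child with a type AB mother.
Diego (type O): no genotype consistent with that phenotype can produce a type-AB child with a type-AB mother.
Cyrus (type O): no genotype consistent with that phenotype can produce a type-AB child with a type-AB mother.
Rohan (type O): no genotype consistent with that phenotype can produce a type-AB child with a type-AB mother.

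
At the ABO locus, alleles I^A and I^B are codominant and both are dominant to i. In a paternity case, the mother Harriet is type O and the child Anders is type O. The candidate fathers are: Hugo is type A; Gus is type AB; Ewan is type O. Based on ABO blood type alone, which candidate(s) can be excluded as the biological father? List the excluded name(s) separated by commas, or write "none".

A candidate is excluded only if no genotype consistent with his phenotype could produce a type O child with a type O mother.
Gus (type AB): no genotype consistent with that phenotype can produce a type-O child with a type-O mother.

Gus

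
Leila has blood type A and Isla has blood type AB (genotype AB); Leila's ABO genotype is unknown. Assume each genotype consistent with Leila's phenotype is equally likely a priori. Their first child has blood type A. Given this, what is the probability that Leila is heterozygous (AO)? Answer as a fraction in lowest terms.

1/2

Possible genotypes: Leila ∈ {AA, AO}; Isla ∈ {AB}.
Weight each parental genotype pair by prior × P(type-A child):
  AA × AB: posterior weight 1/2.
  AO × AB: posterior weight 1/2.
Sum the posterior weight over pairs where Leila is AO: 1/2.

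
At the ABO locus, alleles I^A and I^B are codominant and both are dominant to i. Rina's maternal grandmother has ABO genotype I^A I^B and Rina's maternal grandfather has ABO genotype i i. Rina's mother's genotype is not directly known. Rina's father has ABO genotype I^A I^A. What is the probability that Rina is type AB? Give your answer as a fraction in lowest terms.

1/4

Rina's mother's ABO genotype from I^A I^B × i i: 1/2 I^A i, 1/2 I^B i.
Crossing each possibility with the father I^A I^A and summing P(type AB): 1/2·0 + 1/2·1/2 = 1/4.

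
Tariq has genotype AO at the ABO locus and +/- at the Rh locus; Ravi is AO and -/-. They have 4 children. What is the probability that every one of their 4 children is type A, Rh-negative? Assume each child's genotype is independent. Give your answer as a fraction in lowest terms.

ABO cross AO × AO → 1/4 O, 3/4 A.
Rh cross +/- × -/- → 1/2 Rh+, 1/2 Rh-; so P(type A, Rh-negative) = 3/4 × 1/2 = 3/8 per child.
All 4 independent: (3/8)^4 = 81/4096.

81/4096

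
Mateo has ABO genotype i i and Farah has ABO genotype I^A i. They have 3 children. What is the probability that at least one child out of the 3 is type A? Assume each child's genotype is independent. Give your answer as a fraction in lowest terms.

7/8

ABO cross i i × I^A i → 1/2 O, 1/2 A.
So P(type A) = 1/2 per child.
P(none) = (1/2)^3 = 1/8; P(at least one) = 1 − 1/8 = 7/8.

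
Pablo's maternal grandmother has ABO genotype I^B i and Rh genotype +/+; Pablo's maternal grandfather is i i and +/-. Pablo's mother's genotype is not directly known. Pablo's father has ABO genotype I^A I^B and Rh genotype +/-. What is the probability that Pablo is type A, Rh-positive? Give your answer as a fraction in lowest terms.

Pablo's mother's ABO genotype from I^B i × i i: 1/2 I^B i, 1/2 i i.
Crossing each possibility with the father I^A I^B and summing P(type A): 1/2·1/4 + 1/2·1/2 = 3/8.
Similarly for Rh via the mother's Rh distribution: P(Rh+) = 7/8.
Independent loci: 3/8 × 7/8 = 21/64.

21/64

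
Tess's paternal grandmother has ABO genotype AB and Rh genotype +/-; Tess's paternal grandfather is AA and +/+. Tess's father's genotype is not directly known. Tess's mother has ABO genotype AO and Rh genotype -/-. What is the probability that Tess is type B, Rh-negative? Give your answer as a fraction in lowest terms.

1/32

Tess's father's ABO genotype from AB × AA: 1/2 AA, 1/2 AB.
Crossing each possibility with the mother AO and summing P(type B): 1/2·0 + 1/2·1/4 = 1/8.
Similarly for Rh via the father's Rh distribution: P(Rh-) = 1/4.
Independent loci: 1/8 × 1/4 = 1/32.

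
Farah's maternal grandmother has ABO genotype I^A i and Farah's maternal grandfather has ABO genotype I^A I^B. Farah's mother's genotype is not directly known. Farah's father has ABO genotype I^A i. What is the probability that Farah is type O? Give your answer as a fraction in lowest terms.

1/8

Farah's mother's ABO genotype from I^A i × I^A I^B: 1/4 I^A I^A, 1/4 I^A I^B, 1/4 I^A i, 1/4 I^B i.
Crossing each possibility with the father I^A i and summing P(type O): 1/4·0 + 1/4·0 + 1/4·1/4 + 1/4·1/4 = 1/8.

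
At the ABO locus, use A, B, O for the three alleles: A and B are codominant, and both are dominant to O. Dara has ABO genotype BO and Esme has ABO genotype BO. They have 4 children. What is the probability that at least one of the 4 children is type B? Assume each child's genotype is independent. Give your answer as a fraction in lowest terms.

ABO cross BO × BO → 1/4 O, 3/4 B.
So P(type B) = 3/4 per child.
P(none) = (1/4)^4 = 1/256; P(at least one) = 1 − 1/256 = 255/256.

255/256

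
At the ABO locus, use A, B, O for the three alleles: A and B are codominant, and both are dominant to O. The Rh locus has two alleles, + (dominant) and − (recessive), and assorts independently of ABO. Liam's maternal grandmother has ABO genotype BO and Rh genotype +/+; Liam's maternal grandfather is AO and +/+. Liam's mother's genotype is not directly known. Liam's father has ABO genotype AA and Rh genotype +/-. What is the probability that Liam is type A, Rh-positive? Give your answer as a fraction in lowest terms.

3/4

Liam's mother's ABO genotype from BO × AO: 1/4 AB, 1/4 AO, 1/4 BO, 1/4 OO.
Crossing each possibility with the father AA and summing P(type A): 1/4·1/2 + 1/4·1 + 1/4·1/2 + 1/4·1 = 3/4.
Similarly for Rh via the mother's Rh distribution: P(Rh+) = 1.
Independent loci: 3/4 × 1 = 3/4.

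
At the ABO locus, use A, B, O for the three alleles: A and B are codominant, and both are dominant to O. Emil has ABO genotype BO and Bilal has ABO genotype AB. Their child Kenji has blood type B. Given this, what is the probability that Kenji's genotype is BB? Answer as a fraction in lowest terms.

Cross BO × AB → 1/4 AB, 1/4 AO, 1/4 BB, 1/4 BO.
Type-B genotypes among offspring: BB (1/4), BO (1/4); total 1/2.
P(BB | type B) = (1/4) / (1/2) = 1/2.

1/2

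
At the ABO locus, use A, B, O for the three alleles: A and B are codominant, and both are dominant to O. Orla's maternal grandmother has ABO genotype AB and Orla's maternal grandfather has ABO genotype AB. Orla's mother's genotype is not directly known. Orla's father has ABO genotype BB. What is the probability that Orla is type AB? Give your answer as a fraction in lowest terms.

1/2

Orla's mother's ABO genotype from AB × AB: 1/4 AA, 1/2 AB, 1/4 BB.
Crossing each possibility with the father BB and summing P(type AB): 1/4·1 + 1/2·1/2 + 1/4·0 = 1/2.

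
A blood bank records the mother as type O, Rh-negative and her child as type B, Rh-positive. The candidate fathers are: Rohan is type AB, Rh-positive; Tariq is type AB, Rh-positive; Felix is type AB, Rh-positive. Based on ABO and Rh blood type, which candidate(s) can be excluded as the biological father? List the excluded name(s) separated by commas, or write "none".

none

A candidate is excluded only if no genotype consistent with his phenotype could produce a type B, Rh-positive child with a type O, Rh-negative mother.
Every candidate has at least one consistent genotype combination, so none can be excluded.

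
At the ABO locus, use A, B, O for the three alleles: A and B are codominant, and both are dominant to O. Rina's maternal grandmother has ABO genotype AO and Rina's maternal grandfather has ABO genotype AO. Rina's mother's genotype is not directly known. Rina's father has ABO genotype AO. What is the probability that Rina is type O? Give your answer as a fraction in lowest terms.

1/4

Rina's mother's ABO genotype from AO × AO: 1/4 AA, 1/2 AO, 1/4 OO.
Crossing each possibility with the father AO and summing P(type O): 1/4·0 + 1/2·1/4 + 1/4·1/2 = 1/4.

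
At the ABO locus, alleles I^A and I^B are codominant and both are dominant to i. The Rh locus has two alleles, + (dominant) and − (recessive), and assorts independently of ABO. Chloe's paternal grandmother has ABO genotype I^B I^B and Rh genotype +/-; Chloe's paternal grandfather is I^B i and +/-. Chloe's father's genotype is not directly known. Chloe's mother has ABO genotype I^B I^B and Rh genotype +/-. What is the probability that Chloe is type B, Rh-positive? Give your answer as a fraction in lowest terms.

Chloe's father's ABO genotype from I^B I^B × I^B i: 1/2 I^B I^B, 1/2 I^B i.
Crossing each possibility with the mother I^B I^B and summing P(type B): 1/2·1 + 1/2·1 = 1.
Similarly for Rh via the father's Rh distribution: P(Rh+) = 3/4.
Independent loci: 1 × 3/4 = 3/4.

3/4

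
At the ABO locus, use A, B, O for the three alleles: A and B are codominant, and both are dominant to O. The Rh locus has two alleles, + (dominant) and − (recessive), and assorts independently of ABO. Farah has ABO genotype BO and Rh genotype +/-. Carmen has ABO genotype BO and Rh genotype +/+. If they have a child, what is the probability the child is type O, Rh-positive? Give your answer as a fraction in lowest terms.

ABO cross BO × BO → offspring phenotypes: 1/4 O, 3/4 B.
Rh cross +/- × +/+ → 1 Rh+.
Independent loci: P(type O, Rh-positive) = 1/4 × 1 = 1/4.

1/4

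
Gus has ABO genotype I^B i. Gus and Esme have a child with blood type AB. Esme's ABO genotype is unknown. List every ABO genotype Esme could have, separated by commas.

I^A I^A, I^A I^B, I^A i

For each candidate genotype of Esme, check whether crossing it with I^B i can produce every observed child phenotype.
  I^A I^A → possible child types {A, AB} ✓
  I^A I^B → possible child types {A, B, AB} ✓
  I^A i → possible child types {O, A, B, AB} ✓
  I^B I^B → possible child types {B} ✗
  I^B i → possible child types {O, B} ✗
  i i → possible child types {O, B} ✗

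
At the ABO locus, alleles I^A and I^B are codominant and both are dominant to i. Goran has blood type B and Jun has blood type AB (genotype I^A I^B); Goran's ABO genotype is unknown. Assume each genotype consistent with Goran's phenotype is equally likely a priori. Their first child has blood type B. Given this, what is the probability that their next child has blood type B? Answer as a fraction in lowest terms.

1/2

Possible genotypes: Goran ∈ {I^B I^B, I^B i}; Jun ∈ {I^A I^B}.
Weight each parental genotype pair by prior × P(type-B child):
  I^B I^B × I^A I^B: posterior weight 1/2; P(next child type B) = 1/2.
  I^B i × I^A I^B: posterior weight 1/2; P(next child type B) = 1/2.
Weighted sum = 1/2.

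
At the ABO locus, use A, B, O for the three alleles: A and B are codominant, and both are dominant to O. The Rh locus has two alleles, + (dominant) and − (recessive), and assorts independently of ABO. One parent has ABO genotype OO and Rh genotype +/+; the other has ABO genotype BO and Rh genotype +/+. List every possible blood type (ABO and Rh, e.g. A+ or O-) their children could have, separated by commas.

Gametes from OO × BO give offspring ABO genotypes BO, OO, i.e. phenotypes O, B.
Rh cross +/+ × +/+ → phenotypes Rh+.
Combining independently: O+, B+.

O+, B+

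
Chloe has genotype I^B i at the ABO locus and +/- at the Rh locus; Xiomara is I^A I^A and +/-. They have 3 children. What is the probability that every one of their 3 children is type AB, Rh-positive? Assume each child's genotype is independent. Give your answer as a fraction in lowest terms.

ABO cross I^B i × I^A I^A → 1/2 A, 1/2 AB.
Rh cross +/- × +/- → 3/4 Rh+, 1/4 Rh-; so P(type AB, Rh-positive) = 1/2 × 3/4 = 3/8 per child.
All 3 independent: (3/8)^3 = 27/512.

27/512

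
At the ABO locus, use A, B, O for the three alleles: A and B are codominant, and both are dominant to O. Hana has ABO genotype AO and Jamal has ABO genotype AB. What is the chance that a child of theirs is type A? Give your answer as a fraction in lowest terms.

1/2

ABO cross AO × AB → offspring phenotypes: 1/2 A, 1/4 B, 1/4 AB.
So P(type A) = 1/2.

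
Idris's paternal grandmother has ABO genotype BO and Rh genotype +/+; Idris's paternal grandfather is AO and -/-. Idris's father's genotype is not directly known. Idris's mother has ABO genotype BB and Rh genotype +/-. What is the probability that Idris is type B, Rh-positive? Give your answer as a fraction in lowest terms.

Idris's father's ABO genotype from BO × AO: 1/4 AB, 1/4 AO, 1/4 BO, 1/4 OO.
Crossing each possibility with the mother BB and summing P(type B): 1/4·1/2 + 1/4·1/2 + 1/4·1 + 1/4·1 = 3/4.
Similarly for Rh via the father's Rh distribution: P(Rh+) = 3/4.
Independent loci: 3/4 × 3/4 = 9/16.

9/16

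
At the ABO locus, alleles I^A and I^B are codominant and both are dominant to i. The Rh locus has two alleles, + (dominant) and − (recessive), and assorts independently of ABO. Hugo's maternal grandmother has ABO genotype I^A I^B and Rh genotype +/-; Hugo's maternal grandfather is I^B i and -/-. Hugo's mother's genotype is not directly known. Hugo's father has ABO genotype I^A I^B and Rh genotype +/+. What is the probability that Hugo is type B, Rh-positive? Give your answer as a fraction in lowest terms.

3/8

Hugo's mother's ABO genotype from I^A I^B × I^B i: 1/4 I^A I^B, 1/4 I^A i, 1/4 I^B I^B, 1/4 I^B i.
Crossing each possibility with the father I^A I^B and summing P(type B): 1/4·1/4 + 1/4·1/4 + 1/4·1/2 + 1/4·1/2 = 3/8.
Similarly for Rh via the mother's Rh distribution: P(Rh+) = 1.
Independent loci: 3/8 × 1 = 3/8.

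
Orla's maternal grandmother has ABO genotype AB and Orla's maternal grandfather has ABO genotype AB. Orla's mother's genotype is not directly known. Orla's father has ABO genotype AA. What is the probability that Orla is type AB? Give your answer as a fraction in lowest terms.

Orla's mother's ABO genotype from AB × AB: 1/4 AA, 1/2 AB, 1/4 BB.
Crossing each possibility with the father AA and summing P(type AB): 1/4·0 + 1/2·1/2 + 1/4·1 = 1/2.

1/2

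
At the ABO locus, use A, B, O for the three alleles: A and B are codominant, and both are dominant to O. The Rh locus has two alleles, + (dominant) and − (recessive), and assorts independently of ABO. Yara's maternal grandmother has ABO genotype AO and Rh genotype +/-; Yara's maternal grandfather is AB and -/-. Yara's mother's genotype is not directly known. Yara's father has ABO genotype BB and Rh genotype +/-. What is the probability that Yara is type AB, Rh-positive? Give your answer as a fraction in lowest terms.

Yara's mother's ABO genotype from AO × AB: 1/4 AA, 1/4 AB, 1/4 AO, 1/4 BO.
Crossing each possibility with the father BB and summing P(type AB): 1/4·1 + 1/4·1/2 + 1/4·1/2 + 1/4·0 = 1/2.
Similarly for Rh via the mother's Rh distribution: P(Rh+) = 5/8.
Independent loci: 1/2 × 5/8 = 5/16.

5/16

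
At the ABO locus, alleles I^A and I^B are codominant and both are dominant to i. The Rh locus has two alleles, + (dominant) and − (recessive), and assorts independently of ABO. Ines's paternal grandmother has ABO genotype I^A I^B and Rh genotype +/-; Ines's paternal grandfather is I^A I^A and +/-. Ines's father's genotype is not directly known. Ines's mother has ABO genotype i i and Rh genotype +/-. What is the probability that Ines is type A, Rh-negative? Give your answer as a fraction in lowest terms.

Ines's father's ABO genotype from I^A I^B × I^A I^A: 1/2 I^A I^A, 1/2 I^A I^B.
Crossing each possibility with the mother i i and summing P(type A): 1/2·1 + 1/2·1/2 = 3/4.
Similarly for Rh via the father's Rh distribution: P(Rh-) = 1/4.
Independent loci: 3/4 × 1/4 = 3/16.

3/16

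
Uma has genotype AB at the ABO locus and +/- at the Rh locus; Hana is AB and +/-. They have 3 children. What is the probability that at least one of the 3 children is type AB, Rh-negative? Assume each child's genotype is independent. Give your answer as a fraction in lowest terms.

ABO cross AB × AB → 1/4 A, 1/4 B, 1/2 AB.
Rh cross +/- × +/- → 3/4 Rh+, 1/4 Rh-; so P(type AB, Rh-negative) = 1/2 × 1/4 = 1/8 per child.
P(none) = (7/8)^3 = 343/512; P(at least one) = 1 − 343/512 = 169/512.

169/512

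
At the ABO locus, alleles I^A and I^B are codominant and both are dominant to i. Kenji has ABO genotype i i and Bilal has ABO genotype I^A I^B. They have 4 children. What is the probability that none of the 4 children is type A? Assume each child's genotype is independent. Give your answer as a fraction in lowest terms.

1/16

ABO cross i i × I^A I^B → 1/2 A, 1/2 B.
So P(type A) = 1/2 per child.
P(not type A) = 1/2 for one child; (1/2)^4 = 1/16.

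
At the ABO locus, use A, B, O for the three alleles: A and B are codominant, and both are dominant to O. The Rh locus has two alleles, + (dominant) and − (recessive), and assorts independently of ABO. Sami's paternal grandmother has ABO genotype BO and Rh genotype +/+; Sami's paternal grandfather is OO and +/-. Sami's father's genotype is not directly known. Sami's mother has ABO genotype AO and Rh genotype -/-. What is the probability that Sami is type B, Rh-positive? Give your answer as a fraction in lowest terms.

Sami's father's ABO genotype from BO × OO: 1/2 BO, 1/2 OO.
Crossing each possibility with the mother AO and summing P(type B): 1/2·1/4 + 1/2·0 = 1/8.
Similarly for Rh via the father's Rh distribution: P(Rh+) = 3/4.
Independent loci: 1/8 × 3/4 = 3/32.

3/32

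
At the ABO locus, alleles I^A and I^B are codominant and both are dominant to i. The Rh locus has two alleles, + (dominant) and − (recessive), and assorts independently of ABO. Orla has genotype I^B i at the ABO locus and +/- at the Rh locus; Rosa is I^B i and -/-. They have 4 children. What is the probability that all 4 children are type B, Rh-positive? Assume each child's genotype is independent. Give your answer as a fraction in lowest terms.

ABO cross I^B i × I^B i → 1/4 O, 3/4 B.
Rh cross +/- × -/- → 1/2 Rh+, 1/2 Rh-; so P(type B, Rh-positive) = 3/4 × 1/2 = 3/8 per child.
All 4 independent: (3/8)^4 = 81/4096.

81/4096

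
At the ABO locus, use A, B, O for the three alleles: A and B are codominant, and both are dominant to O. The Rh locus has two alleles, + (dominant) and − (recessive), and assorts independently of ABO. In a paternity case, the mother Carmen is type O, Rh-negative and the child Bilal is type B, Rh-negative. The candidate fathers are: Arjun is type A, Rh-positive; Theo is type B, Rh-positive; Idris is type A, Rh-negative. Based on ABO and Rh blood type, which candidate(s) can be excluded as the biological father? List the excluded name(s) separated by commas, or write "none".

A candidate is excluded only if no genotype consistent with his phenotype could produce a type B, Rh-negative child with a type O, Rh-negative mother.
Arjun (type A, Rh+): no genotype consistent with that phenotype can produce a type-B Rh- child with a type-O mother.
Idris (type A, Rh-): no genotype consistent with that phenotype can produce a type-B Rh- child with a type-O mother.

Arjun, Idris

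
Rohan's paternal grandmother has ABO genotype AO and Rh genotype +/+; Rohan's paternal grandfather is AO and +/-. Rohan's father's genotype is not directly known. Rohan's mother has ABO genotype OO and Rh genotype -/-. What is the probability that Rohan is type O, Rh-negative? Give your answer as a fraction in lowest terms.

1/8

Rohan's father's ABO genotype from AO × AO: 1/4 AA, 1/2 AO, 1/4 OO.
Crossing each possibility with the mother OO and summing P(type O): 1/4·0 + 1/2·1/2 + 1/4·1 = 1/2.
Similarly for Rh via the father's Rh distribution: P(Rh-) = 1/4.
Independent loci: 1/2 × 1/4 = 1/8.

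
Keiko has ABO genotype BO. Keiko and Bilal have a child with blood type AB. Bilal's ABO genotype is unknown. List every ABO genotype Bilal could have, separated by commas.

For each candidate genotype of Bilal, check whether crossing it with BO can produce every observed child phenotype.
  AA → possible child types {A, AB} ✓
  AB → possible child types {A, B, AB} ✓
  AO → possible child types {O, A, B, AB} ✓
  BB → possible child types {B} ✗
  BO → possible child types {O, B} ✗
  OO → possible child types {O, B} ✗

AA, AB, AO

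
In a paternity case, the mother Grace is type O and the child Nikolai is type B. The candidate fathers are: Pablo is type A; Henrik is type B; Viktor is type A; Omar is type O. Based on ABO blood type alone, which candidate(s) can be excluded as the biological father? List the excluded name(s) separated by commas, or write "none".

A candidate is excluded only if no genotype consistent with his phenotype could produce a type B child with a type O mother.
Pablo (type A): no genotype consistent with that phenotype can produce a type-B child with a type-O mother.
Viktor (type A): no genotype consistent with that phenotype can produce a type-B child with a type-O mother.
Omar (type O): no genotype consistent with that phenotype can produce a type-B child with a type-O mother.

Pablo, Viktor, Omar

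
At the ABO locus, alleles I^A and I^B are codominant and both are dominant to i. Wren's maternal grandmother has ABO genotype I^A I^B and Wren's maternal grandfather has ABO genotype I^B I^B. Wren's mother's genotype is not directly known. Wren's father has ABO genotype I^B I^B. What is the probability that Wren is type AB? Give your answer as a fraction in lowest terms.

Wren's mother's ABO genotype from I^A I^B × I^B I^B: 1/2 I^A I^B, 1/2 I^B I^B.
Crossing each possibility with the father I^B I^B and summing P(type AB): 1/2·1/2 + 1/2·0 = 1/4.

1/4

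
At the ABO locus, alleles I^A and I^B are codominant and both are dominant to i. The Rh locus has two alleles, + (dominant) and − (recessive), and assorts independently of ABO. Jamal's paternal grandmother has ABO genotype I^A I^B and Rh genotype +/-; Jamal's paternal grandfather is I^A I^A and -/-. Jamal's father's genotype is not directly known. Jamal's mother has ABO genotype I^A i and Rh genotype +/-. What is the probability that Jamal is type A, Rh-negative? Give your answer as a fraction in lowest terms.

9/32

Jamal's father's ABO genotype from I^A I^B × I^A I^A: 1/2 I^A I^A, 1/2 I^A I^B.
Crossing each possibility with the mother I^A i and summing P(type A): 1/2·1 + 1/2·1/2 = 3/4.
Similarly for Rh via the father's Rh distribution: P(Rh-) = 3/8.
Independent loci: 3/4 × 3/8 = 9/32.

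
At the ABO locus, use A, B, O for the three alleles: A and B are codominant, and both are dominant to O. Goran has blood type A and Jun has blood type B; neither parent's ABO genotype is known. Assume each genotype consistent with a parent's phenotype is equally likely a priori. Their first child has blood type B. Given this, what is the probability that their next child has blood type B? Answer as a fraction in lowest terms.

Possible genotypes: Goran ∈ {AA, AO}; Jun ∈ {BB, BO}.
Weight each parental genotype pair by prior × P(type-B child):
  AO × BB: posterior weight 2/3; P(next child type B) = 1/2.
  AO × BO: posterior weight 1/3; P(next child type B) = 1/4.
Weighted sum = 5/12.

5/12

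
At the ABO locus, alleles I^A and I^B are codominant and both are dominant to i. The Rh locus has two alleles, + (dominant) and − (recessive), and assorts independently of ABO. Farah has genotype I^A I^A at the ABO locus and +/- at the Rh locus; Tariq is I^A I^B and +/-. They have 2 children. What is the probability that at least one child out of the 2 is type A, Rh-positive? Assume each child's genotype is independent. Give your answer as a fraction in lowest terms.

ABO cross I^A I^A × I^A I^B → 1/2 A, 1/2 AB.
Rh cross +/- × +/- → 3/4 Rh+, 1/4 Rh-; so P(type A, Rh-positive) = 1/2 × 3/4 = 3/8 per child.
P(none) = (5/8)^2 = 25/64; P(at least one) = 1 − 25/64 = 39/64.

39/64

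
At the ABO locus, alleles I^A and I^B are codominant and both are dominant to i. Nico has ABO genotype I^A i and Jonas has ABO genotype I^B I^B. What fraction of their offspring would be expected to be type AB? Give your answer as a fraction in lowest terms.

ABO cross I^A i × I^B I^B → offspring phenotypes: 1/2 B, 1/2 AB.
So P(type AB) = 1/2.

1/2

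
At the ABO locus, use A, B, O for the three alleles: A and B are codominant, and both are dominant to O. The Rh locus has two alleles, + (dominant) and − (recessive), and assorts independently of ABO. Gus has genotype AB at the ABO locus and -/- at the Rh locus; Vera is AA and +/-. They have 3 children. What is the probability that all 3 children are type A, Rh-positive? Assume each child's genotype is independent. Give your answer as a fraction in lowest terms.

1/64

ABO cross AB × AA → 1/2 A, 1/2 AB.
Rh cross -/- × +/- → 1/2 Rh+, 1/2 Rh-; so P(type A, Rh-positive) = 1/2 × 1/2 = 1/4 per child.
All 3 independent: (1/4)^3 = 1/64.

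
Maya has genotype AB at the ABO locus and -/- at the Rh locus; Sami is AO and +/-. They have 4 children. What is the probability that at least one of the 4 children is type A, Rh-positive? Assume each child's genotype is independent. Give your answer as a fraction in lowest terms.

ABO cross AB × AO → 1/2 A, 1/4 B, 1/4 AB.
Rh cross -/- × +/- → 1/2 Rh+, 1/2 Rh-; so P(type A, Rh-positive) = 1/2 × 1/2 = 1/4 per child.
P(none) = (3/4)^4 = 81/256; P(at least one) = 1 − 81/256 = 175/256.

175/256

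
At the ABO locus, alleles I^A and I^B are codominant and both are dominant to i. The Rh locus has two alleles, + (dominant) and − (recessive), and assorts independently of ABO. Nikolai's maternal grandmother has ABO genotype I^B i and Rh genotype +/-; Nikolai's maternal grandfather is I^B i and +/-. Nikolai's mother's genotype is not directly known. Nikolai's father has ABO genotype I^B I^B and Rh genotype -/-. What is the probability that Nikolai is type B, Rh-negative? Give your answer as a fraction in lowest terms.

1/2

Nikolai's mother's ABO genotype from I^B i × I^B i: 1/4 I^B I^B, 1/2 I^B i, 1/4 i i.
Crossing each possibility with the father I^B I^B and summing P(type B): 1/4·1 + 1/2·1 + 1/4·1 = 1.
Similarly for Rh via the mother's Rh distribution: P(Rh-) = 1/2.
Independent loci: 1 × 1/2 = 1/2.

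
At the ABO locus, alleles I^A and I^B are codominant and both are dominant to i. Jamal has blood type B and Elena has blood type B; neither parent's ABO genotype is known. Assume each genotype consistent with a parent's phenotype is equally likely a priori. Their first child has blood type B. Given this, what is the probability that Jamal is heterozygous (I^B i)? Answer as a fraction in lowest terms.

7/15

Possible genotypes: Jamal ∈ {I^B I^B, I^B i}; Elena ∈ {I^B I^B, I^B i}.
Weight each parental genotype pair by prior × P(type-B child):
  I^B I^B × I^B I^B: posterior weight 4/15.
  I^B I^B × I^B i: posterior weight 4/15.
  I^B i × I^B I^B: posterior weight 4/15.
  I^B i × I^B i: posterior weight 1/5.
Sum the posterior weight over pairs where Jamal is I^B i: 7/15.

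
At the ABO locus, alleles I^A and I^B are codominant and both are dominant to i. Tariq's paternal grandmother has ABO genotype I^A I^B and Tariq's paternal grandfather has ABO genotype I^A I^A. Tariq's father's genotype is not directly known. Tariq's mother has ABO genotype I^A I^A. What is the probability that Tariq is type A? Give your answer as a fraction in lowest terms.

3/4

Tariq's father's ABO genotype from I^A I^B × I^A I^A: 1/2 I^A I^A, 1/2 I^A I^B.
Crossing each possibility with the mother I^A I^A and summing P(type A): 1/2·1 + 1/2·1/2 = 3/4.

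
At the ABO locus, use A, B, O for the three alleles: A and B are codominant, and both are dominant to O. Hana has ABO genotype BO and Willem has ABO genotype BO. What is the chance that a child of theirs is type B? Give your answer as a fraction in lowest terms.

ABO cross BO × BO → offspring phenotypes: 1/4 O, 3/4 B.
So P(type B) = 3/4.

3/4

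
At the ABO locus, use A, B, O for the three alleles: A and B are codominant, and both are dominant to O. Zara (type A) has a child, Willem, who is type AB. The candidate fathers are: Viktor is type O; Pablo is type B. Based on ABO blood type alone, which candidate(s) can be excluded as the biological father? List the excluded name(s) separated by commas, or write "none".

A candidate is excluded only if no genotype consistent with his phenotype could produce a type AB child with a type A mother.
Viktor (type O): no genotype consistent with that phenotype can produce a type-AB child with a type-A mother.

Viktor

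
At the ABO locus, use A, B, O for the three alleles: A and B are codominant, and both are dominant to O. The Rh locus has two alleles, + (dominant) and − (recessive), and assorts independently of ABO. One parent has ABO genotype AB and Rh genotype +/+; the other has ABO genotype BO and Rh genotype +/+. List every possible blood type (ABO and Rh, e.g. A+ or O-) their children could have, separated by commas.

A+, B+, AB+

Gametes from AB × BO give offspring ABO genotypes AB, AO, BB, BO, i.e. phenotypes A, B, AB.
Rh cross +/+ × +/+ → phenotypes Rh+.
Combining independently: A+, B+, AB+.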